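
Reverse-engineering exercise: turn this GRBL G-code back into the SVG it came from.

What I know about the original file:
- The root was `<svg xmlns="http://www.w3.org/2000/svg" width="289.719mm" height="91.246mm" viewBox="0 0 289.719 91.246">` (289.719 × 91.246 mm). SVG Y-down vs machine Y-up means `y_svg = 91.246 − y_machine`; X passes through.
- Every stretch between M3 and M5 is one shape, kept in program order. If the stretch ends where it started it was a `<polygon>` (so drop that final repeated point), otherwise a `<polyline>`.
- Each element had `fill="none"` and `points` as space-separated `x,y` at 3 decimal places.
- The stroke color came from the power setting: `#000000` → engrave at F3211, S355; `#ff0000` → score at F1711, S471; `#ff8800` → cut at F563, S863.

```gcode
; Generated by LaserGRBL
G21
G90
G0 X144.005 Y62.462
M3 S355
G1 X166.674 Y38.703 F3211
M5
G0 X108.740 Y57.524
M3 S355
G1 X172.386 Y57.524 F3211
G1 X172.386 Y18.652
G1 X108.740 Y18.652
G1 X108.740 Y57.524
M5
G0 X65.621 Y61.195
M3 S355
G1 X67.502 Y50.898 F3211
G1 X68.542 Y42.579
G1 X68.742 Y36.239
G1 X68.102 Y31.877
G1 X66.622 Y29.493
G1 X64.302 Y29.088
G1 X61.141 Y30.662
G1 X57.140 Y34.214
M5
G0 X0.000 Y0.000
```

Each laser-on run becomes one SVG element. Flip Y back into SVG space with y_svg = 91.246 − y_machine. Every run uses S355, so all elements get stroke `#000000` (engrave).

Run 1: The run is open, so emit a `<polyline>` with points (Y-flipped): 144.005,28.784 166.674,52.543.

Run 2: The run returns to its start, so emit a `<polygon>` with points (Y-flipped): 108.740,33.722 172.386,33.722 172.386,72.594 108.740,72.594.

Run 3: The run is open, so emit a `<polyline>` with points (Y-flipped): 65.621,30.051 67.502,40.348 68.542,48.667 68.742,55.007 68.102,59.369 66.622,61.753 64.302,62.158 61.141,60.584 57.140,57.032.

<svg xmlns="http://www.w3.org/2000/svg" width="289.719mm" height="91.246mm" viewBox="0 0 289.719 91.246">
  <polyline points="144.005,28.784 166.674,52.543" fill="none" stroke="#000000"/>
  <polygon points="108.740,33.722 172.386,33.722 172.386,72.594 108.740,72.594" fill="none" stroke="#000000"/>
  <polyline points="65.621,30.051 67.502,40.348 68.542,48.667 68.742,55.007 68.102,59.369 66.622,61.753 64.302,62.158 61.141,60.584 57.140,57.032" fill="none" stroke="#000000"/>
</svg>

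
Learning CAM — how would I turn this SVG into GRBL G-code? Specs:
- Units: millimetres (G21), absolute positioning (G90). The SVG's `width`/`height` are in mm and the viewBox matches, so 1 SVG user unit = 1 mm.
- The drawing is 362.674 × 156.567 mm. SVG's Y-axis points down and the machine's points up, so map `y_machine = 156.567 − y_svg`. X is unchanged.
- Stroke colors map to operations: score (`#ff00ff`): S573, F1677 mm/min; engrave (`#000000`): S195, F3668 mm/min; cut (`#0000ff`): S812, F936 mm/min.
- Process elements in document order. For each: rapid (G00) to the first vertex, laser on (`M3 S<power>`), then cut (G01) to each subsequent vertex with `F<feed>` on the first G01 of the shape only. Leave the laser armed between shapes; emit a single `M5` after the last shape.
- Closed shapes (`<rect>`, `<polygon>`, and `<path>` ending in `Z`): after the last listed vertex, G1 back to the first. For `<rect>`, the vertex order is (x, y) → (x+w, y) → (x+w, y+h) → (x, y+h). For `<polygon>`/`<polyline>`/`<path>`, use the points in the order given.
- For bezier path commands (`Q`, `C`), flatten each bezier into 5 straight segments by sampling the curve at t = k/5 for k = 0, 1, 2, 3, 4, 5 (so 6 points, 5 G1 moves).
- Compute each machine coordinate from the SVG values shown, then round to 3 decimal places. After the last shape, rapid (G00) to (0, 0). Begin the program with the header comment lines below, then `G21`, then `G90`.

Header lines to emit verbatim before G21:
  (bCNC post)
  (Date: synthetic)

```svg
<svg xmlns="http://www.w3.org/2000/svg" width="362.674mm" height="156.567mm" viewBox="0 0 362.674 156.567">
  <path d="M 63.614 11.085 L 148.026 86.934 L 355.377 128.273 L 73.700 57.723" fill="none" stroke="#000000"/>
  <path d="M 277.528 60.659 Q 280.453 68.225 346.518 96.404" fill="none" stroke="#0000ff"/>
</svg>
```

viewBox `0 0 362.674 156.567` with mm width/height → 1 unit = 1 mm. Flip: y_m = 156.567 − y_svg.

**Shape 1** — `<path>` open polyline, stroke `#000000` → engrave (S195, F3668). Machine vertices: (63.614,145.482) → (148.026,69.633) → (355.377,28.294) → (73.700,98.844). Open path.

**Shape 2** — `<path>` quadratic bezier, stroke `#0000ff` → cut (S812, F936). Control points (SVG): P0=(277.528,60.659), P1=(280.453,68.225), P2=(346.518,96.404); sampled at t=k/5. Machine vertices: (277.528,95.908) → (281.224,92.057) → (289.970,86.557) → (303.768,79.408) → (322.618,70.610) → (346.518,60.163). Open path.

(bCNC post)
(Date: synthetic)
G21
G90
G00 X63.614 Y145.482
M3 S195
G01 X148.026 Y69.633 F3668
G01 X355.377 Y28.294
G01 X73.700 Y98.844
G00 X277.528 Y95.908
M3 S812
G01 X281.224 Y92.057 F936
G01 X289.970 Y86.557
G01 X303.768 Y79.408
G01 X322.618 Y70.610
G01 X346.518 Y60.163
M5
G00 X0.000 Y0.000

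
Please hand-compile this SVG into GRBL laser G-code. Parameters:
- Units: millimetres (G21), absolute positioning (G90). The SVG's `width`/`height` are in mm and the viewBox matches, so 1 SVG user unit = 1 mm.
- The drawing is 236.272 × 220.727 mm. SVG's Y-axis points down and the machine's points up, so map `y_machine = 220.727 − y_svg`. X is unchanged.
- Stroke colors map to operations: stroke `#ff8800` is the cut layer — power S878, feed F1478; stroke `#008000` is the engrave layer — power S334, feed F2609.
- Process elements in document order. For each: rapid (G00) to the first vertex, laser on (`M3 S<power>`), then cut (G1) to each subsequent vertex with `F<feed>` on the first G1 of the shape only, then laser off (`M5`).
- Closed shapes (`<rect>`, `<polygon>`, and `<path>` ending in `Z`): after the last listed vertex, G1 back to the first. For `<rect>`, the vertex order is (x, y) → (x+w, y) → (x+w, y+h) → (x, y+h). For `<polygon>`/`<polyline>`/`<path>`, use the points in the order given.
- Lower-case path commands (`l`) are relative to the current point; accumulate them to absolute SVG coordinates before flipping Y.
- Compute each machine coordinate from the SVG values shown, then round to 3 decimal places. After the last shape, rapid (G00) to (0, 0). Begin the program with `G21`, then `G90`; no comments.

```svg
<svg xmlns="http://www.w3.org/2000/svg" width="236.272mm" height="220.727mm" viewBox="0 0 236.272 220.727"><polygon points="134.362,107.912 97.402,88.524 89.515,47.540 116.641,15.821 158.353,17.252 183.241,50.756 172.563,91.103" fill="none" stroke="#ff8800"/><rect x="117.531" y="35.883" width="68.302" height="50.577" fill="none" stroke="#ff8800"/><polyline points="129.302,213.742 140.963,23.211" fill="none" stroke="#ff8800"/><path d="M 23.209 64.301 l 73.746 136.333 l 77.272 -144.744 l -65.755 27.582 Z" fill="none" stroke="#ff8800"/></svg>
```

Since the viewBox matches the mm dimensions, user units are millimetres directly. The only transform is the Y-flip y_m = 220.727 − y_svg.

Shape 1 is a regular polygon drawn with `<polygon>`. Its stroke #ff8800 means cut at S878, F1478. After flipping Y the toolpath is (134.362,112.815) → (97.402,132.203) → (89.515,173.187) → (116.641,204.906) → (158.353,203.475) → (183.241,169.971) → (172.563,129.624) → (134.362,112.815), returning to the start.

Shape 2 is a rectangle drawn with `<rect>`. Its stroke #ff8800 means cut at S878, F1478. After flipping Y the toolpath is (117.531,184.844) → (185.833,184.844) → (185.833,134.267) → (117.531,134.267) → (117.531,184.844), returning to the start.

Shape 3 is a line segment drawn with `<polyline>`. Its stroke #ff8800 means cut at S878, F1478. After flipping Y the toolpath is (129.302,6.985) → (140.963,197.516).

Shape 4 is a closed polygon drawn with `<path>`. Its stroke #ff8800 means cut at S878, F1478. After flipping Y the toolpath is (23.209,156.426) → (96.955,20.093) → (174.227,164.837) → (108.472,137.255) → (23.209,156.426), returning to the start.

G21
G90
G00 X134.362 Y112.815
M3 S878
G1 X97.402 Y132.203 F1478
G1 X89.515 Y173.187
G1 X116.641 Y204.906
G1 X158.353 Y203.475
G1 X183.241 Y169.971
G1 X172.563 Y129.624
G1 X134.362 Y112.815
M5
G00 X117.531 Y184.844
M3 S878
G1 X185.833 Y184.844 F1478
G1 X185.833 Y134.267
G1 X117.531 Y134.267
G1 X117.531 Y184.844
M5
G00 X129.302 Y6.985
M3 S878
G1 X140.963 Y197.516 F1478
M5
G00 X23.209 Y156.426
M3 S878
G1 X96.955 Y20.093 F1478
G1 X174.227 Y164.837
G1 X108.472 Y137.255
G1 X23.209 Y156.426
M5
G00 X0.000 Y0.000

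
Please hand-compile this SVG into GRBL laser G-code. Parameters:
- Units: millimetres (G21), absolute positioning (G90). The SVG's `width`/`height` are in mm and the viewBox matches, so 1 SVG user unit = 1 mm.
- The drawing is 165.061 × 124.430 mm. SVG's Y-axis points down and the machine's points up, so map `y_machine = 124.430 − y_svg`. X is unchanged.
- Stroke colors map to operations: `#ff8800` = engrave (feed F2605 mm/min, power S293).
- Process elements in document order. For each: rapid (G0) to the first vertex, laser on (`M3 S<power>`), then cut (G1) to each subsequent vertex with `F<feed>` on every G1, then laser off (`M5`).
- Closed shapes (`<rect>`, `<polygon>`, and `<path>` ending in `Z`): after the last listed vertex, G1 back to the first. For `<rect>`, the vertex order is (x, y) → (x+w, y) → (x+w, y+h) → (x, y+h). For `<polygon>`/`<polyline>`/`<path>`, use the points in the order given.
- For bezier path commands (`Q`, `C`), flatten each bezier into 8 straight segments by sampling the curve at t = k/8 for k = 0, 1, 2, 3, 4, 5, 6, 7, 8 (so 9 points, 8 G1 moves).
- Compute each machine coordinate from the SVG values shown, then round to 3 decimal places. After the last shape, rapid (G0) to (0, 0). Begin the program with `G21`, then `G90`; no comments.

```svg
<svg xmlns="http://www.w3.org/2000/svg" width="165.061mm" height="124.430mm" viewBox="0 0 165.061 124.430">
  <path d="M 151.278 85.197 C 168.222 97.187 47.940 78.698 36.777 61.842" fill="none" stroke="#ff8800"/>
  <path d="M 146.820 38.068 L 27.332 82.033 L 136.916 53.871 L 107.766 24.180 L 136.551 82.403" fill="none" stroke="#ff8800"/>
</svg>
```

viewBox `0 0 165.061 124.430` with mm width/height → 1 unit = 1 mm. Flip: y_m = 124.430 − y_svg.

**Shape 1** — `<path>` cubic bezier, stroke `#ff8800` → engrave (S293, F2605). Control points (SVG): P0=(151.278,85.197), P1=(168.222,97.187), P2=(47.940,78.698), P3=(36.777,61.842); sampled at t=k/8. Machine vertices: (151.278,39.233) → (151.681,36.103) → (142.105,35.454) → (125.439,36.909) → (104.568,40.093) → (82.379,44.629) → (61.760,50.142) → (45.597,56.253) → (36.777,62.588). Open path.

**Shape 2** — `<path>` open polyline, stroke `#ff8800` → engrave (S293, F2605). Machine vertices: (146.820,86.362) → (27.332,42.397) → (136.916,70.559) → (107.766,100.250) → (136.551,42.027). Open path.

G21
G90
G0 X151.278 Y39.233
M3 S293
G1 X151.681 Y36.103 F2605
G1 X142.105 Y35.454 F2605
G1 X125.439 Y36.909 F2605
G1 X104.568 Y40.093 F2605
G1 X82.379 Y44.629 F2605
G1 X61.760 Y50.142 F2605
G1 X45.597 Y56.253 F2605
G1 X36.777 Y62.588 F2605
M5
G0 X146.820 Y86.362
M3 S293
G1 X27.332 Y42.397 F2605
G1 X136.916 Y70.559 F2605
G1 X107.766 Y100.250 F2605
G1 X136.551 Y42.027 F2605
M5
G0 X0.000 Y0.000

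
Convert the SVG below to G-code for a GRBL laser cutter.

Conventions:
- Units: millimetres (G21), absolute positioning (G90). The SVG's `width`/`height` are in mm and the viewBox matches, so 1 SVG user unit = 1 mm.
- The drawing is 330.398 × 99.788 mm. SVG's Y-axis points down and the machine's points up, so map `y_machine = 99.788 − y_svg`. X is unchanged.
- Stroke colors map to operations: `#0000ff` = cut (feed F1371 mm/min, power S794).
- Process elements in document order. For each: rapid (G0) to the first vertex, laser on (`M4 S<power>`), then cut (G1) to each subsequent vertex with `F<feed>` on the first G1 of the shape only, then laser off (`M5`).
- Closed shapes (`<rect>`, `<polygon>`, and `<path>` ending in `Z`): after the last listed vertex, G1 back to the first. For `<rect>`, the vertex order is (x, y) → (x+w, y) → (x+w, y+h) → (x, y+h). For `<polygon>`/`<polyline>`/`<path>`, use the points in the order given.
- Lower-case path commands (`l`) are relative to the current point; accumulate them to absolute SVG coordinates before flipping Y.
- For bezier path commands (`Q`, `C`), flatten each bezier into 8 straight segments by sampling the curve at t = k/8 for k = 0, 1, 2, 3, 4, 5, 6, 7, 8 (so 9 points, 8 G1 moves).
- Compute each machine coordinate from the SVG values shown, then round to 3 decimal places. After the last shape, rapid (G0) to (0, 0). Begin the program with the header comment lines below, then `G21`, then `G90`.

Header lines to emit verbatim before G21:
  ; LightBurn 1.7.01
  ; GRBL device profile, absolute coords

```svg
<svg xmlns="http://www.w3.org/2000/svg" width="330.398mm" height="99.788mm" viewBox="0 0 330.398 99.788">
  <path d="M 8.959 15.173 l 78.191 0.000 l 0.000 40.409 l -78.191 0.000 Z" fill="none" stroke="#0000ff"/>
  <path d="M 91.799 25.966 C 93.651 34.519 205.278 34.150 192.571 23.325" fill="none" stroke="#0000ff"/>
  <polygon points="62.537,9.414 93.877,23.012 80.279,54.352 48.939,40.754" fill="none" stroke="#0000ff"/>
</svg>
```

; LightBurn 1.7.01
; GRBL device profile, absolute coords
G21
G90
G0 X8.959 Y84.615
M4 S794
G1 X87.150 Y84.615 F1371
G1 X87.150 Y44.206
G1 X8.959 Y44.206
G1 X8.959 Y84.615
M5
G0 X91.799 Y73.822
M4 S794
G1 X97.182 Y71.036 F1371
G1 X110.113 Y69.104
G1 X127.848 Y68.045
G1 X147.645 Y67.876
G1 X166.759 Y68.615
G1 X182.447 Y70.281
G1 X191.965 Y72.891
G1 X192.571 Y76.463
M5
G0 X62.537 Y90.374
M4 S794
G1 X93.877 Y76.776 F1371
G1 X80.279 Y45.436
G1 X48.939 Y59.034
G1 X62.537 Y90.374
M5
G0 X0.000 Y0.000

viewBox `0 0 330.398 99.788` with mm width/height → 1 unit = 1 mm. Flip: y_m = 99.788 − y_svg.

**Shape 1** — `<path>` rectangle, stroke `#0000ff` → cut (S794, F1371). Machine vertices: (8.959,84.615) → (87.150,84.615) → (87.150,44.206) → (8.959,44.206) → (8.959,84.615). Closed: final G1 returns to the first vertex.

**Shape 2** — `<path>` cubic bezier, stroke `#0000ff` → cut (S794, F1371). Control points (SVG): P0=(91.799,25.966), P1=(93.651,34.519), P2=(205.278,34.150), P3=(192.571,23.325); sampled at t=k/8. Machine vertices: (91.799,73.822) → (97.182,71.036) → (110.113,69.104) → (127.848,68.045) → (147.645,67.876) → (166.759,68.615) → (182.447,70.281) → (191.965,72.891) → (192.571,76.463). Open path.

**Shape 3** — `<polygon>` regular polygon, stroke `#0000ff` → cut (S794, F1371). Machine vertices: (62.537,90.374) → (93.877,76.776) → (80.279,45.436) → (48.939,59.034) → (62.537,90.374). Closed: final G1 returns to the first vertex.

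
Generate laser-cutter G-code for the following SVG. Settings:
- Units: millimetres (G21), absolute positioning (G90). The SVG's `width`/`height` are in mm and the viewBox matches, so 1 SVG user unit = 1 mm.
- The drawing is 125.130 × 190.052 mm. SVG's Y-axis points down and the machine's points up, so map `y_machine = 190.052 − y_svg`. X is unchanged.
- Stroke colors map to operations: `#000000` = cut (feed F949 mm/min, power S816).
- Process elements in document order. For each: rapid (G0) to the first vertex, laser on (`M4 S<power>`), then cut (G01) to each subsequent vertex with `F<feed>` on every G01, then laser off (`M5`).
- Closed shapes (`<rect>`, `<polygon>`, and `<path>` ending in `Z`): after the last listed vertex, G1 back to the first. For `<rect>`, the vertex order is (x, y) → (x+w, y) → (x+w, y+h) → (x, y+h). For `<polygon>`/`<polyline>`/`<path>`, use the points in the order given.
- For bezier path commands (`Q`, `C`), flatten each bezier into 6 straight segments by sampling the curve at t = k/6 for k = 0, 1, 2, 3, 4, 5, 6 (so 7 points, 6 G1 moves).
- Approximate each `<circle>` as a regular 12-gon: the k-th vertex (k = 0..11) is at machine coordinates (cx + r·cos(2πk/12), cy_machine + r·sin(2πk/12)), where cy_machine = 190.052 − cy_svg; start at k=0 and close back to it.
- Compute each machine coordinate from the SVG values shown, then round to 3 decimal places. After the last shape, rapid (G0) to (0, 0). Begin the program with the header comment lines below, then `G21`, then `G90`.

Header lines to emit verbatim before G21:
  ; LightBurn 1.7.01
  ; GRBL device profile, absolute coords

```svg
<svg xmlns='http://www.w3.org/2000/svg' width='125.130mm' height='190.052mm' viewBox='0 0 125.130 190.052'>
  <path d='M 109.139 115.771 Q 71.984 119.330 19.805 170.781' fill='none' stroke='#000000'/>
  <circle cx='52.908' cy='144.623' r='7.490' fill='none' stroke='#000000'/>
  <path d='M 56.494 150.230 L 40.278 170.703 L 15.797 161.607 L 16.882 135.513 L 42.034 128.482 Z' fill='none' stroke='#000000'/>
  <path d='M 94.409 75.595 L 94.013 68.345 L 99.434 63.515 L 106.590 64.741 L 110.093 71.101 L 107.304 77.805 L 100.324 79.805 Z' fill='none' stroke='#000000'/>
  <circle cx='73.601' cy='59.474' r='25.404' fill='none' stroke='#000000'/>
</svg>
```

; LightBurn 1.7.01
; GRBL device profile, absolute coords
G21
G90
G0 X109.139 Y74.281
M4 S816
G01 X96.337 Y71.764 F949
G01 X82.700 Y66.587 F949
G01 X68.228 Y58.749 F949
G01 X52.922 Y48.250 F949
G01 X36.781 Y35.091 F949
G01 X19.805 Y19.271 F949
M5
G0 X60.398 Y45.429
M4 S816
G01 X59.395 Y49.174 F949
G01 X56.653 Y51.916 F949
G01 X52.908 Y52.919 F949
G01 X49.163 Y51.916 F949
G01 X46.421 Y49.174 F949
G01 X45.418 Y45.429 F949
G01 X46.421 Y41.684 F949
G01 X49.163 Y38.942 F949
G01 X52.908 Y37.939 F949
G01 X56.653 Y38.942 F949
G01 X59.395 Y41.684 F949
G01 X60.398 Y45.429 F949
M5
G0 X56.494 Y39.822
M4 S816
G01 X40.278 Y19.349 F949
G01 X15.797 Y28.445 F949
G01 X16.882 Y54.539 F949
G01 X42.034 Y61.570 F949
G01 X56.494 Y39.822 F949
M5
G0 X94.409 Y114.457
M4 S816
G01 X94.013 Y121.707 F949
G01 X99.434 Y126.537 F949
G01 X106.590 Y125.311 F949
G01 X110.093 Y118.951 F949
G01 X107.304 Y112.247 F949
G01 X100.324 Y110.247 F949
G01 X94.409 Y114.457 F949
M5
G0 X99.005 Y130.578
M4 S816
G01 X95.602 Y143.280 F949
G01 X86.303 Y152.579 F949
G01 X73.601 Y155.982 F949
G01 X60.899 Y152.579 F949
G01 X51.600 Y143.280 F949
G01 X48.197 Y130.578 F949
G01 X51.600 Y117.876 F949
G01 X60.899 Y108.577 F949
G01 X73.601 Y105.174 F949
G01 X86.303 Y108.577 F949
G01 X95.602 Y117.876 F949
G01 X99.005 Y130.578 F949
M5
G0 X0.000 Y0.000

1 u = 1 mm; y_m = 190.052 − y.

[1] `<path>` quadratic bezier, #000000→cut S816 F949: (109.139,74.281) → (96.337,71.764) → (82.700,66.587) → (68.228,58.749) → (52.922,48.250) → (36.781,35.091) → (19.805,19.271)

[2] `<circle>` circle, #000000→cut S816 F949: (60.398,45.429) → (59.395,49.174) → (56.653,51.916) → (52.908,52.919) → (49.163,51.916) → (46.421,49.174) → (45.418,45.429) → (46.421,41.684) → (49.163,38.942) → (52.908,37.939) → (56.653,38.942) → (59.395,41.684) → (60.398,45.429) (closed)

[3] `<path>` regular polygon, #000000→cut S816 F949: (56.494,39.822) → (40.278,19.349) → (15.797,28.445) → (16.882,54.539) → (42.034,61.570) → (56.494,39.822) (closed)

[4] `<path>` regular polygon, #000000→cut S816 F949: (94.409,114.457) → (94.013,121.707) → (99.434,126.537) → (106.590,125.311) → (110.093,118.951) → (107.304,112.247) → (100.324,110.247) → (94.409,114.457) (closed)

[5] `<circle>` circle, #000000→cut S816 F949: (99.005,130.578) → (95.602,143.280) → (86.303,152.579) → (73.601,155.982) → (60.899,152.579) → (51.600,143.280) → (48.197,130.578) → (51.600,117.876) → (60.899,108.577) → (73.601,105.174) → (86.303,108.577) → (95.602,117.876) → (99.005,130.578) (closed)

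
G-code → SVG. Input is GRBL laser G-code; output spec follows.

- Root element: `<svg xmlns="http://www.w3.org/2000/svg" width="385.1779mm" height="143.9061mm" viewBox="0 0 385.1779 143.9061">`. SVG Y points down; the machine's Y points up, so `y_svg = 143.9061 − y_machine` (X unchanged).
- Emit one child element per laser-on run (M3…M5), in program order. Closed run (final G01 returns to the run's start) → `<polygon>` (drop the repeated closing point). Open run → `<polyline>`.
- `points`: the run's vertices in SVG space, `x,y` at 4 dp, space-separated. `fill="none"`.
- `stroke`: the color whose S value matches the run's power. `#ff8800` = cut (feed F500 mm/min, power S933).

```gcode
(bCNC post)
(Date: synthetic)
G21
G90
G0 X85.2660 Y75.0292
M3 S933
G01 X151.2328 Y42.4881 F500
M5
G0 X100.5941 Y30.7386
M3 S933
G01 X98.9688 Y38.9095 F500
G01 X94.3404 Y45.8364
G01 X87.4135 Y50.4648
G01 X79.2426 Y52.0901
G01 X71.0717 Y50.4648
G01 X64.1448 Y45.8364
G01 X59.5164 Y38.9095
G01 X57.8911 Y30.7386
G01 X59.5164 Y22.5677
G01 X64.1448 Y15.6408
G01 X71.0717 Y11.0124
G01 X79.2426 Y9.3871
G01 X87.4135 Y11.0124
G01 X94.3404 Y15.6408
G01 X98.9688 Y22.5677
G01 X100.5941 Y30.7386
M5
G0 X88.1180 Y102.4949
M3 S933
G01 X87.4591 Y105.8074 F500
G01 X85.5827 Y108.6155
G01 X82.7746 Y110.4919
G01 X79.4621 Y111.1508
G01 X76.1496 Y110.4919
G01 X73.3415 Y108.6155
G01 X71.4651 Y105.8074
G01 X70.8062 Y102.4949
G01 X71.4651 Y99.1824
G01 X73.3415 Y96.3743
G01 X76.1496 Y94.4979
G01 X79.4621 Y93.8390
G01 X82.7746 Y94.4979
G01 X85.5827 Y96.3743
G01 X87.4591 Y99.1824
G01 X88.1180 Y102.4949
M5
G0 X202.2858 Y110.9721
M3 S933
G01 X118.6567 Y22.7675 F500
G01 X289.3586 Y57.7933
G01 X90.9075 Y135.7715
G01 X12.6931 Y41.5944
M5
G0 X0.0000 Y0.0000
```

<svg xmlns="http://www.w3.org/2000/svg" width="385.1779mm" height="143.9061mm" viewBox="0 0 385.1779 143.9061">
  <polyline points="85.2660,68.8769 151.2328,101.4180" fill="none" stroke="#ff8800"/>
  <polygon points="100.5941,113.1675 98.9688,104.9966 94.3404,98.0697 87.4135,93.4413 79.2426,91.8160 71.0717,93.4413 64.1448,98.0697 59.5164,104.9966 57.8911,113.1675 59.5164,121.3384 64.1448,128.2653 71.0717,132.8937 79.2426,134.5190 87.4135,132.8937 94.3404,128.2653 98.9688,121.3384" fill="none" stroke="#ff8800"/>
  <polygon points="88.1180,41.4112 87.4591,38.0987 85.5827,35.2906 82.7746,33.4142 79.4621,32.7553 76.1496,33.4142 73.3415,35.2906 71.4651,38.0987 70.8062,41.4112 71.4651,44.7237 73.3415,47.5318 76.1496,49.4082 79.4621,50.0671 82.7746,49.4082 85.5827,47.5318 87.4591,44.7237" fill="none" stroke="#ff8800"/>
  <polyline points="202.2858,32.9340 118.6567,121.1386 289.3586,86.1128 90.9075,8.1346 12.6931,102.3117" fill="none" stroke="#ff8800"/>
</svg>

Each laser-on run becomes one SVG element. Flip Y back into SVG space with y_svg = 143.9061 − y_machine. Every run uses S933, so all elements get stroke `#ff8800` (cut).

Run 1: The run is open, so emit a `<polyline>` with points (Y-flipped): 85.2660,68.8769 151.2328,101.4180.

Run 2: The run returns to its start, so emit a `<polygon>` with points (Y-flipped): 100.5941,113.1675 98.9688,104.9966 94.3404,98.0697 87.4135,93.4413 79.2426,91.8160 71.0717,93.4413 64.1448,98.0697 59.5164,104.9966 57.8911,113.1675 59.5164,121.3384 64.1448,128.2653 71.0717,132.8937 79.2426,134.5190 87.4135,132.8937 94.3404,128.2653 98.9688,121.3384.

Run 3: The run returns to its start, so emit a `<polygon>` with points (Y-flipped): 88.1180,41.4112 87.4591,38.0987 85.5827,35.2906 82.7746,33.4142 79.4621,32.7553 76.1496,33.4142 73.3415,35.2906 71.4651,38.0987 70.8062,41.4112 71.4651,44.7237 73.3415,47.5318 76.1496,49.4082 79.4621,50.0671 82.7746,49.4082 85.5827,47.5318 87.4591,44.7237.

Run 4: The run is open, so emit a `<polyline>` with points (Y-flipped): 202.2858,32.9340 118.6567,121.1386 289.3586,86.1128 90.9075,8.1346 12.6931,102.3117.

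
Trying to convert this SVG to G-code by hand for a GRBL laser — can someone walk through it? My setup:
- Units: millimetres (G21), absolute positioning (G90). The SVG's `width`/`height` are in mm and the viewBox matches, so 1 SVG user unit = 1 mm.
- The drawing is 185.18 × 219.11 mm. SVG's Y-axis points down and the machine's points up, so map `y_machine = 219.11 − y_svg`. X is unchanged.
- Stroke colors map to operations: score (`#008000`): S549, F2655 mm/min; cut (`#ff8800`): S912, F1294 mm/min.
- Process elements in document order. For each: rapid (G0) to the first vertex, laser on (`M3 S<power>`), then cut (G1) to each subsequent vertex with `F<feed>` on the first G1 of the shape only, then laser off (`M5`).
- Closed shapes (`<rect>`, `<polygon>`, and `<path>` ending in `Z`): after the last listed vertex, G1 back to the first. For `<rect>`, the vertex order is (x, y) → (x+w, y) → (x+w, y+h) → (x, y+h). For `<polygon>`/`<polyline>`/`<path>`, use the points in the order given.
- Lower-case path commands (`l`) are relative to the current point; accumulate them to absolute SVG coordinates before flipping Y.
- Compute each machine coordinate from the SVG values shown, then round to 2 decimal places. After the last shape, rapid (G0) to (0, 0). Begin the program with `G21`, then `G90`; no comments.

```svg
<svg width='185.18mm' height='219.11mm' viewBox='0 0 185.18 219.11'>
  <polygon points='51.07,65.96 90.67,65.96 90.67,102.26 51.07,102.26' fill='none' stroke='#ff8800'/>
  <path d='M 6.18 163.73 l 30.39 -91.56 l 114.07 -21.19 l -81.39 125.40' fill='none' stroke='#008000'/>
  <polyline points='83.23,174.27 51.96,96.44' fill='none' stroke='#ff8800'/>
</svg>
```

G21
G90
G0 X51.07 Y153.15
M3 S912
G1 X90.67 Y153.15 F1294
G1 X90.67 Y116.85
G1 X51.07 Y116.85
G1 X51.07 Y153.15
M5
G0 X6.18 Y55.38
M3 S549
G1 X36.57 Y146.94 F2655
G1 X150.64 Y168.13
G1 X69.25 Y42.73
M5
G0 X83.23 Y44.84
M3 S912
G1 X51.96 Y122.67 F1294
M5
G0 X0.00 Y0.00

viewBox `0 0 185.18 219.11` with mm width/height → 1 unit = 1 mm. Flip: y_m = 219.11 − y_svg.

**Shape 1** — `<polygon>` rectangle, stroke `#ff8800` → cut (S912, F1294). Machine vertices: (51.07,153.15) → (90.67,153.15) → (90.67,116.85) → (51.07,116.85) → (51.07,153.15). Closed: final G1 returns to the first vertex.

**Shape 2** — `<path>` open polyline, stroke `#008000` → score (S549, F2655). Machine vertices: (6.18,55.38) → (36.57,146.94) → (150.64,168.13) → (69.25,42.73). Open path.

**Shape 3** — `<polyline>` line segment, stroke `#ff8800` → cut (S912, F1294). Machine vertices: (83.23,44.84) → (51.96,122.67). Open path.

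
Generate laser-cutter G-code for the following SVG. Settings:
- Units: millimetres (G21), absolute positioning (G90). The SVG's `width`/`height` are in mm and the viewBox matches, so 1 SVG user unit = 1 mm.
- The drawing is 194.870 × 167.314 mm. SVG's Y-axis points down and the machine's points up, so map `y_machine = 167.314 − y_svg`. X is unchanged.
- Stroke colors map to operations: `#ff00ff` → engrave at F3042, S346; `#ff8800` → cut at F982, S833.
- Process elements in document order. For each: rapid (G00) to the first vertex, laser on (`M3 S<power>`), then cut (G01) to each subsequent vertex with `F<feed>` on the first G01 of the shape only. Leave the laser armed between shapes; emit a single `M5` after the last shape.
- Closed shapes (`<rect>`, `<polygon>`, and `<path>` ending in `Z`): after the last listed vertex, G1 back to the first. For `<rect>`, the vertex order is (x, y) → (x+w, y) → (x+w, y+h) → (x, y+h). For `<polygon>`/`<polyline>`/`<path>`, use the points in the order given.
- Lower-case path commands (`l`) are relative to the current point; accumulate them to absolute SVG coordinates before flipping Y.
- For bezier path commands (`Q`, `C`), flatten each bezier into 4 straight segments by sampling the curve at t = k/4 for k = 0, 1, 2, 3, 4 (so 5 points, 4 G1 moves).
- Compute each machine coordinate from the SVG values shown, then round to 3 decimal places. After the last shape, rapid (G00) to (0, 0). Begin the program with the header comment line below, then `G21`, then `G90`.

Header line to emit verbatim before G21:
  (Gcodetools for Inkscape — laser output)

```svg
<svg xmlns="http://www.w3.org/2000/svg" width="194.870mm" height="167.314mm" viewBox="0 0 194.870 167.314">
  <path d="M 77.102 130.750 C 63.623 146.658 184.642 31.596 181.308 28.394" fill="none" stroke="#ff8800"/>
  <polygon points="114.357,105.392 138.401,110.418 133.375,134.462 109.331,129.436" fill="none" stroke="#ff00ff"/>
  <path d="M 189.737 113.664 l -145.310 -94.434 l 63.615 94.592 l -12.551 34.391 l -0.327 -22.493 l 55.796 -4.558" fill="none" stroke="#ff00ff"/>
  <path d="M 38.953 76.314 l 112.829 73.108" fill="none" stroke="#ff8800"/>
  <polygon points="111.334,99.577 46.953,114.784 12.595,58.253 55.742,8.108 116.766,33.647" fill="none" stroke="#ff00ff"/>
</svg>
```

viewBox `0 0 194.870 167.314` with mm width/height → 1 unit = 1 mm. Flip: y_m = 167.314 − y_svg.

**Shape 1** — `<path>` cubic bezier, stroke `#ff8800` → cut (S833, F982). Control points (SVG): P0=(77.102,130.750), P1=(63.623,146.658), P2=(184.642,31.596), P3=(181.308,28.394); sampled at t=k/4. Machine vertices: (77.102,36.564) → (88.167,45.396) → (125.401,80.576) → (164.537,119.339) → (181.308,138.920). Open path.

**Shape 2** — `<polygon>` regular polygon, stroke `#ff00ff` → engrave (S346, F3042). Machine vertices: (114.357,61.922) → (138.401,56.896) → (133.375,32.852) → (109.331,37.878) → (114.357,61.922). Closed: final G1 returns to the first vertex.

**Shape 3** — `<path>` open polyline, stroke `#ff00ff` → engrave (S346, F3042). Machine vertices: (189.737,53.650) → (44.427,148.084) → (108.042,53.492) → (95.491,19.101) → (95.164,41.594) → (150.960,46.152). Open path.

**Shape 4** — `<path>` line segment, stroke `#ff8800` → cut (S833, F982). Machine vertices: (38.953,91.000) → (151.782,17.892). Open path.

**Shape 5** — `<polygon>` regular polygon, stroke `#ff00ff` → engrave (S346, F3042). Machine vertices: (111.334,67.737) → (46.953,52.530) → (12.595,109.061) → (55.742,159.206) → (116.766,133.667) → (111.334,67.737). Closed: final G1 returns to the first vertex.

(Gcodetools for Inkscape — laser output)
G21
G90
G00 X77.102 Y36.564
M3 S833
G01 X88.167 Y45.396 F982
G01 X125.401 Y80.576
G01 X164.537 Y119.339
G01 X181.308 Y138.920
G00 X114.357 Y61.922
M3 S346
G01 X138.401 Y56.896 F3042
G01 X133.375 Y32.852
G01 X109.331 Y37.878
G01 X114.357 Y61.922
G00 X189.737 Y53.650
M3 S346
G01 X44.427 Y148.084 F3042
G01 X108.042 Y53.492
G01 X95.491 Y19.101
G01 X95.164 Y41.594
G01 X150.960 Y46.152
G00 X38.953 Y91.000
M3 S833
G01 X151.782 Y17.892 F982
G00 X111.334 Y67.737
M3 S346
G01 X46.953 Y52.530 F3042
G01 X12.595 Y109.061
G01 X55.742 Y159.206
G01 X116.766 Y133.667
G01 X111.334 Y67.737
M5
G00 X0.000 Y0.000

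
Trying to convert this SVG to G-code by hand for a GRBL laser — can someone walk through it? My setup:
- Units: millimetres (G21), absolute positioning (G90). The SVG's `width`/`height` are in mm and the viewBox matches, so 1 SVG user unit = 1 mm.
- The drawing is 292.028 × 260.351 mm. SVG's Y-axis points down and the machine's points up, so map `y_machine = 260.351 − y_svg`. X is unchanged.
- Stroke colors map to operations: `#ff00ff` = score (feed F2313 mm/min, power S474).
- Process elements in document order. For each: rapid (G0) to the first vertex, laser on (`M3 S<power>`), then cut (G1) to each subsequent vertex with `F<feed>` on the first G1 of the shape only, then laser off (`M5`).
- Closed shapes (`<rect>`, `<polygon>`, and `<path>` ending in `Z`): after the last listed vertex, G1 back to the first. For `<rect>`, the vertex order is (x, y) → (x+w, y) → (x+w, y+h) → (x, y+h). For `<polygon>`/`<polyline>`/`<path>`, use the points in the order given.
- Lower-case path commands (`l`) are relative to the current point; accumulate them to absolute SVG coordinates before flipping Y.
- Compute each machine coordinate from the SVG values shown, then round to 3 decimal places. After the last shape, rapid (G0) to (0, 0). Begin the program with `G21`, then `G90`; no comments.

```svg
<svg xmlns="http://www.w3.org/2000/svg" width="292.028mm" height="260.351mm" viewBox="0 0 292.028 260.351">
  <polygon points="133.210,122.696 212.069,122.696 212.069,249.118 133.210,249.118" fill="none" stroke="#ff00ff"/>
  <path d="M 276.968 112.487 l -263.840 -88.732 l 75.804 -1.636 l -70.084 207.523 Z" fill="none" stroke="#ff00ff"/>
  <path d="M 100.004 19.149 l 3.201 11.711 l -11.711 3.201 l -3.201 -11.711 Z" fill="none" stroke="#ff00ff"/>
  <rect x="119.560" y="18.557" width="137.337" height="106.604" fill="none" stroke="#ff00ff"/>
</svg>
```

1 u = 1 mm; y_m = 260.351 − y.

[1] `<polygon>` rectangle, #ff00ff→score S474 F2313: (133.210,137.655) → (212.069,137.655) → (212.069,11.233) → (133.210,11.233) → (133.210,137.655) (closed)

[2] `<path>` closed polygon, #ff00ff→score S474 F2313: (276.968,147.864) → (13.128,236.596) → (88.932,238.232) → (18.848,30.709) → (276.968,147.864) (closed)

[3] `<path>` regular polygon, #ff00ff→score S474 F2313: (100.004,241.202) → (103.205,229.491) → (91.494,226.290) → (88.293,238.001) → (100.004,241.202) (closed)

[4] `<rect>` rectangle, #ff00ff→score S474 F2313: (119.560,241.794) → (256.897,241.794) → (256.897,135.190) → (119.560,135.190) → (119.560,241.794) (closed)

G21
G90
G0 X133.210 Y137.655
M3 S474
G1 X212.069 Y137.655 F2313
G1 X212.069 Y11.233
G1 X133.210 Y11.233
G1 X133.210 Y137.655
M5
G0 X276.968 Y147.864
M3 S474
G1 X13.128 Y236.596 F2313
G1 X88.932 Y238.232
G1 X18.848 Y30.709
G1 X276.968 Y147.864
M5
G0 X100.004 Y241.202
M3 S474
G1 X103.205 Y229.491 F2313
G1 X91.494 Y226.290
G1 X88.293 Y238.001
G1 X100.004 Y241.202
M5
G0 X119.560 Y241.794
M3 S474
G1 X256.897 Y241.794 F2313
G1 X256.897 Y135.190
G1 X119.560 Y135.190
G1 X119.560 Y241.794
M5
G0 X0.000 Y0.000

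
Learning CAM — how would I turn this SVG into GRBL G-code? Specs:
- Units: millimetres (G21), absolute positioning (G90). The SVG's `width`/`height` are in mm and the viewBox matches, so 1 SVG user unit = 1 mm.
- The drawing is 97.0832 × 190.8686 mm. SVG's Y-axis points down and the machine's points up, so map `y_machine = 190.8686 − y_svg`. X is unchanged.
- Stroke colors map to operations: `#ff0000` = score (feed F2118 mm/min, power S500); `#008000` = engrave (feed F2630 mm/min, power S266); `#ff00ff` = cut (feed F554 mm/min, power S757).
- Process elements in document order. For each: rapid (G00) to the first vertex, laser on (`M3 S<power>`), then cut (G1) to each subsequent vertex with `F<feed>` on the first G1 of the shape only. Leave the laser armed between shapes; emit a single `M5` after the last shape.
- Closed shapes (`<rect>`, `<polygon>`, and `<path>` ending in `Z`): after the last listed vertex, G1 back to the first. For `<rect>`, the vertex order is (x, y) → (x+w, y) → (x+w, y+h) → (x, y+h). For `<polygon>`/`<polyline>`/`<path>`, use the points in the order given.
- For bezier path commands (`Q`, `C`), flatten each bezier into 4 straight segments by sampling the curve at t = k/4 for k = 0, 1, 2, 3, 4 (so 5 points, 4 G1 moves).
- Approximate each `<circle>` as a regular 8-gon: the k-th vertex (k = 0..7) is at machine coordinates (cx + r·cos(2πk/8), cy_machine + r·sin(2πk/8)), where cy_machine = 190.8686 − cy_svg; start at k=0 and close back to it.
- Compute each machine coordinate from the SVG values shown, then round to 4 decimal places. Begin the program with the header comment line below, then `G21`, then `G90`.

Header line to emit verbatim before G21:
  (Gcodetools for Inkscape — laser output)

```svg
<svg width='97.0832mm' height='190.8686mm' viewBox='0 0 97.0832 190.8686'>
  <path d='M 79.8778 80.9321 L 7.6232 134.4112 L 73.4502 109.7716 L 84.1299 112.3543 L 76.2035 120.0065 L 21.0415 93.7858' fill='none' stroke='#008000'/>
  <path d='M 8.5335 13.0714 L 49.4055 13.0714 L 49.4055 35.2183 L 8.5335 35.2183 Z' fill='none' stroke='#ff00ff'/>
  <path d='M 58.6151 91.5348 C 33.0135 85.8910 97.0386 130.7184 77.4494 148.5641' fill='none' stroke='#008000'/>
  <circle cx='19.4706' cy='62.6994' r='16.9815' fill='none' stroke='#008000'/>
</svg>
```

(Gcodetools for Inkscape — laser output)
G21
G90
G00 X79.8778 Y109.9365
M3 S266
G1 X7.6232 Y56.4574 F2630
G1 X73.4502 Y81.0970
G1 X84.1299 Y78.5143
G1 X76.2035 Y70.8621
G1 X21.0415 Y97.0828
G00 X8.5335 Y177.7972
M3 S757
G1 X49.4055 Y177.7972 F554
G1 X49.4055 Y155.6503
G1 X8.5335 Y155.6503
G1 X8.5335 Y177.7972
G00 X58.6151 Y99.3338
M3 S266
G1 X53.5120 Y95.3135 F2630
G1 X65.7776 Y79.6277
G1 X79.1705 Y59.5376
G1 X77.4494 Y42.3045
G00 X36.4521 Y128.1692
M3 S266
G1 X31.4783 Y140.1769 F2630
G1 X19.4706 Y145.1507
G1 X7.4629 Y140.1769
G1 X2.4891 Y128.1692
G1 X7.4629 Y116.1615
G1 X19.4706 Y111.1877
G1 X31.4783 Y116.1615
G1 X36.4521 Y128.1692
M5

Since the viewBox matches the mm dimensions, user units are millimetres directly. The only transform is the Y-flip y_m = 190.8686 − y_svg.

Shape 1 is a open polyline drawn with `<path>`. Its stroke #008000 means engrave at S266, F2630. After flipping Y the toolpath is (79.8778,109.9365) → (7.6232,56.4574) → (73.4502,81.0970) → (84.1299,78.5143) → (76.2035,70.8621) → (21.0415,97.0828).

Shape 2 is a rectangle drawn with `<path>`. Its stroke #ff00ff means cut at S757, F554. After flipping Y the toolpath is (8.5335,177.7972) → (49.4055,177.7972) → (49.4055,155.6503) → (8.5335,155.6503) → (8.5335,177.7972), returning to the start.

Shape 3 is a cubic bezier drawn with `<path>`. Its stroke #008000 means engrave at S266, F2630. After flipping Y the toolpath is (58.6151,99.3338) → (53.5120,95.3135) → (65.7776,79.6277) → (79.1705,59.5376) → (77.4494,42.3045).

Shape 4 is a circle drawn with `<circle>`. Its stroke #008000 means engrave at S266, F2630. After flipping Y the toolpath is (36.4521,128.1692) → (31.4783,140.1769) → (19.4706,145.1507) → (7.4629,140.1769) → (2.4891,128.1692) → (7.4629,116.1615) → (19.4706,111.1877) → (31.4783,116.1615) → (36.4521,128.1692), returning to the start.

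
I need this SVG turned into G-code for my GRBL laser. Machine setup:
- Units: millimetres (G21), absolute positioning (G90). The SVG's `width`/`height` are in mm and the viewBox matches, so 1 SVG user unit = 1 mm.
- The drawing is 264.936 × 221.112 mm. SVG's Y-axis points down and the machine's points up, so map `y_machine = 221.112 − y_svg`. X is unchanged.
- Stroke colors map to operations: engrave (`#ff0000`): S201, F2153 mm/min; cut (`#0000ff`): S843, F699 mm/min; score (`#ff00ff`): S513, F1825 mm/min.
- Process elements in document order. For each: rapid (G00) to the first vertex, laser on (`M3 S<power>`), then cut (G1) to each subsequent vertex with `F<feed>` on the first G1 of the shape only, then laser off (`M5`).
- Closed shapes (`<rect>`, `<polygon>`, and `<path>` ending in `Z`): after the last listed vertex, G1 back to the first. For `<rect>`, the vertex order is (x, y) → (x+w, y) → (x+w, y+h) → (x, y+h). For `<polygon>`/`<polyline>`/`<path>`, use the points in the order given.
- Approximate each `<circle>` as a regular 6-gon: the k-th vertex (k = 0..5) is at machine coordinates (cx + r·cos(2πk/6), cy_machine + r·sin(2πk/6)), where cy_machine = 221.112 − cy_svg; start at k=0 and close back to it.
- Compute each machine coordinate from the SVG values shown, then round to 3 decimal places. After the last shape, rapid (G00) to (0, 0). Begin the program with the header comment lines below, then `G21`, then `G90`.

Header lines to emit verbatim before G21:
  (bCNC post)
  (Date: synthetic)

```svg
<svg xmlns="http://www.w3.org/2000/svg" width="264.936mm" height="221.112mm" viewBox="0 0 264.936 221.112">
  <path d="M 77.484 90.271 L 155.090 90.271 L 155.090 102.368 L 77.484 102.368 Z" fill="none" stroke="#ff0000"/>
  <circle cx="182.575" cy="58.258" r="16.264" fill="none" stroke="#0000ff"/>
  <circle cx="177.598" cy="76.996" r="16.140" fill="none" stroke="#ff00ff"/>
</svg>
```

Since the viewBox matches the mm dimensions, user units are millimetres directly. The only transform is the Y-flip y_m = 221.112 − y_svg.

Shape 1 is a rectangle drawn with `<path>`. Its stroke #ff0000 means engrave at S201, F2153. After flipping Y the toolpath is (77.484,130.841) → (155.090,130.841) → (155.090,118.744) → (77.484,118.744) → (77.484,130.841), returning to the start.

Shape 2 is a circle drawn with `<circle>`. Its stroke #0000ff means cut at S843, F699. After flipping Y the toolpath is (198.839,162.854) → (190.707,176.939) → (174.443,176.939) → (166.311,162.854) → (174.443,148.769) → (190.707,148.769) → (198.839,162.854), returning to the start.

Shape 3 is a circle drawn with `<circle>`. Its stroke #ff00ff means score at S513, F1825. After flipping Y the toolpath is (193.738,144.116) → (185.668,158.094) → (169.528,158.094) → (161.458,144.116) → (169.528,130.138) → (185.668,130.138) → (193.738,144.116), returning to the start.

(bCNC post)
(Date: synthetic)
G21
G90
G00 X77.484 Y130.841
M3 S201
G1 X155.090 Y130.841 F2153
G1 X155.090 Y118.744
G1 X77.484 Y118.744
G1 X77.484 Y130.841
M5
G00 X198.839 Y162.854
M3 S843
G1 X190.707 Y176.939 F699
G1 X174.443 Y176.939
G1 X166.311 Y162.854
G1 X174.443 Y148.769
G1 X190.707 Y148.769
G1 X198.839 Y162.854
M5
G00 X193.738 Y144.116
M3 S513
G1 X185.668 Y158.094 F1825
G1 X169.528 Y158.094
G1 X161.458 Y144.116
G1 X169.528 Y130.138
G1 X185.668 Y130.138
G1 X193.738 Y144.116
M5
G00 X0.000 Y0.000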